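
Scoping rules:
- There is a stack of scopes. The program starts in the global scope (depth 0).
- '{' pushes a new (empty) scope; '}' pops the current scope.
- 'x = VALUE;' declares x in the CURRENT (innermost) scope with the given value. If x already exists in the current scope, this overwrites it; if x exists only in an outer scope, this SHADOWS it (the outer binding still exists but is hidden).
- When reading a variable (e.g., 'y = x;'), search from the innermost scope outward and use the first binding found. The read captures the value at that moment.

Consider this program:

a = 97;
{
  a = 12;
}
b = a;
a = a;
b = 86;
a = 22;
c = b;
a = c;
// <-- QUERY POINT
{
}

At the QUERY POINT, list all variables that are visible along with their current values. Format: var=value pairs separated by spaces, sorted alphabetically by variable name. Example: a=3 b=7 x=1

Step 1: declare a=97 at depth 0
Step 2: enter scope (depth=1)
Step 3: declare a=12 at depth 1
Step 4: exit scope (depth=0)
Step 5: declare b=(read a)=97 at depth 0
Step 6: declare a=(read a)=97 at depth 0
Step 7: declare b=86 at depth 0
Step 8: declare a=22 at depth 0
Step 9: declare c=(read b)=86 at depth 0
Step 10: declare a=(read c)=86 at depth 0
Visible at query point: a=86 b=86 c=86

Answer: a=86 b=86 c=86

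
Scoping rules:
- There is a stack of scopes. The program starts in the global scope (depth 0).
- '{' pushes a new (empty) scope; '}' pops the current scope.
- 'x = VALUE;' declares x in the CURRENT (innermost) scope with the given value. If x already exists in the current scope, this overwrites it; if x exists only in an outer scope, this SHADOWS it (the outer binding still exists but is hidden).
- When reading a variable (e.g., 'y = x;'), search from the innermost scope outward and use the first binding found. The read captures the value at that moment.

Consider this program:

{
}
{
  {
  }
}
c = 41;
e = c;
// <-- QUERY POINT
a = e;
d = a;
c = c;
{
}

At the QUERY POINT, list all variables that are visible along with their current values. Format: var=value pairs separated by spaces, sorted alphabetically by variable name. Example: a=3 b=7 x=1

Step 1: enter scope (depth=1)
Step 2: exit scope (depth=0)
Step 3: enter scope (depth=1)
Step 4: enter scope (depth=2)
Step 5: exit scope (depth=1)
Step 6: exit scope (depth=0)
Step 7: declare c=41 at depth 0
Step 8: declare e=(read c)=41 at depth 0
Visible at query point: c=41 e=41

Answer: c=41 e=41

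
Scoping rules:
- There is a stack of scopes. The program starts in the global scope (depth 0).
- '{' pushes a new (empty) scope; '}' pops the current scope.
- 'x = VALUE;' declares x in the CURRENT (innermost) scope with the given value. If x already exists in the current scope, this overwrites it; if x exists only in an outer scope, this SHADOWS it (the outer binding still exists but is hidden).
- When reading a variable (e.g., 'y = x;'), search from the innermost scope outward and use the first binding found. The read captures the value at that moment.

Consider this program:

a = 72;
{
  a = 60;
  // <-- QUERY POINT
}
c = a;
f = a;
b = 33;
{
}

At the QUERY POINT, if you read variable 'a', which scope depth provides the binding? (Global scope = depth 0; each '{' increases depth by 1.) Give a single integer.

Answer: 1

Derivation:
Step 1: declare a=72 at depth 0
Step 2: enter scope (depth=1)
Step 3: declare a=60 at depth 1
Visible at query point: a=60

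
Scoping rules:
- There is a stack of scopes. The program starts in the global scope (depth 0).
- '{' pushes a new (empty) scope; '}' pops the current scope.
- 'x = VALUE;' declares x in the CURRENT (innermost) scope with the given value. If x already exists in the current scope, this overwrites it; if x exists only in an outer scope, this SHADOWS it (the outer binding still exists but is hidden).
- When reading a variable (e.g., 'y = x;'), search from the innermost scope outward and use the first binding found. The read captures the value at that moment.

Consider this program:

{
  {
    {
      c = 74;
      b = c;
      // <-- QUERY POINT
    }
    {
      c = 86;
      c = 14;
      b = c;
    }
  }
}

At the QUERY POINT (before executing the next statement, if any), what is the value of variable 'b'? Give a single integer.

Step 1: enter scope (depth=1)
Step 2: enter scope (depth=2)
Step 3: enter scope (depth=3)
Step 4: declare c=74 at depth 3
Step 5: declare b=(read c)=74 at depth 3
Visible at query point: b=74 c=74

Answer: 74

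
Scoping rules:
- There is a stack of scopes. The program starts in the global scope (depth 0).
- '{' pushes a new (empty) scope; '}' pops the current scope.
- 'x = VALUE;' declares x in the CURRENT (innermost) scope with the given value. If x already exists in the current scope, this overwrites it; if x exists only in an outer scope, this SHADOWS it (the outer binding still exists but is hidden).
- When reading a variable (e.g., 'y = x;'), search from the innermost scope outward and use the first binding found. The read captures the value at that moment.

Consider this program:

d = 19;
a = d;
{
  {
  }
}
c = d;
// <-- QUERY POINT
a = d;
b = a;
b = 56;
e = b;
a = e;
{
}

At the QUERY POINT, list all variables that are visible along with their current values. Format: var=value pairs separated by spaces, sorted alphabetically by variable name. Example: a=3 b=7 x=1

Step 1: declare d=19 at depth 0
Step 2: declare a=(read d)=19 at depth 0
Step 3: enter scope (depth=1)
Step 4: enter scope (depth=2)
Step 5: exit scope (depth=1)
Step 6: exit scope (depth=0)
Step 7: declare c=(read d)=19 at depth 0
Visible at query point: a=19 c=19 d=19

Answer: a=19 c=19 d=19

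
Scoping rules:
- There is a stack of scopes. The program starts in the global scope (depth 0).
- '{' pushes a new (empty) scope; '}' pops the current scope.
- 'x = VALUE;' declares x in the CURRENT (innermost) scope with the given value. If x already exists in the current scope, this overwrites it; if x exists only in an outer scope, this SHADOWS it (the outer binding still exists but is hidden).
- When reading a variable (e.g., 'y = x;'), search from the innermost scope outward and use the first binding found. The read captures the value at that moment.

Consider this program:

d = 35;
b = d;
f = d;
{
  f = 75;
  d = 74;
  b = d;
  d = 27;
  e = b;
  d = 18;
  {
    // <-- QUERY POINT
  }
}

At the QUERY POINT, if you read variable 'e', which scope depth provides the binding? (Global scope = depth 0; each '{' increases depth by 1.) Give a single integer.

Answer: 1

Derivation:
Step 1: declare d=35 at depth 0
Step 2: declare b=(read d)=35 at depth 0
Step 3: declare f=(read d)=35 at depth 0
Step 4: enter scope (depth=1)
Step 5: declare f=75 at depth 1
Step 6: declare d=74 at depth 1
Step 7: declare b=(read d)=74 at depth 1
Step 8: declare d=27 at depth 1
Step 9: declare e=(read b)=74 at depth 1
Step 10: declare d=18 at depth 1
Step 11: enter scope (depth=2)
Visible at query point: b=74 d=18 e=74 f=75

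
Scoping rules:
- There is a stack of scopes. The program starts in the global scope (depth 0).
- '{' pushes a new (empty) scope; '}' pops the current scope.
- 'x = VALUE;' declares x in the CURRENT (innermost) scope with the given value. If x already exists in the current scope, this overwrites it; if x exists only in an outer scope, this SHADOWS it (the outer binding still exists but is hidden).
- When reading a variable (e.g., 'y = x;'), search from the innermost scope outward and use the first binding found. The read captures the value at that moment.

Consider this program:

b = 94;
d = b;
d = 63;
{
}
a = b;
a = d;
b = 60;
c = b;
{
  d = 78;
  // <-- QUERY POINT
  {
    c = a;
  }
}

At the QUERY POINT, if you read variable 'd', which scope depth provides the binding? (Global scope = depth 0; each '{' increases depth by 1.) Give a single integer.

Step 1: declare b=94 at depth 0
Step 2: declare d=(read b)=94 at depth 0
Step 3: declare d=63 at depth 0
Step 4: enter scope (depth=1)
Step 5: exit scope (depth=0)
Step 6: declare a=(read b)=94 at depth 0
Step 7: declare a=(read d)=63 at depth 0
Step 8: declare b=60 at depth 0
Step 9: declare c=(read b)=60 at depth 0
Step 10: enter scope (depth=1)
Step 11: declare d=78 at depth 1
Visible at query point: a=63 b=60 c=60 d=78

Answer: 1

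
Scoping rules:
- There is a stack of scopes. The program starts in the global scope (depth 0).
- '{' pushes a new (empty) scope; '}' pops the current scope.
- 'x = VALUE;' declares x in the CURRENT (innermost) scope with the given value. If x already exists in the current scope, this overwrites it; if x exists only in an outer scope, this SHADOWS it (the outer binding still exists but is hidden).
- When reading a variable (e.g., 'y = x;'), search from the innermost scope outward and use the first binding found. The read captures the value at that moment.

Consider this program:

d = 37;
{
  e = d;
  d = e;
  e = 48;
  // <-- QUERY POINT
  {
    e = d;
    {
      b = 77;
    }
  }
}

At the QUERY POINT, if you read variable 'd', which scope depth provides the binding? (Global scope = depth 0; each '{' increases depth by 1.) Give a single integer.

Step 1: declare d=37 at depth 0
Step 2: enter scope (depth=1)
Step 3: declare e=(read d)=37 at depth 1
Step 4: declare d=(read e)=37 at depth 1
Step 5: declare e=48 at depth 1
Visible at query point: d=37 e=48

Answer: 1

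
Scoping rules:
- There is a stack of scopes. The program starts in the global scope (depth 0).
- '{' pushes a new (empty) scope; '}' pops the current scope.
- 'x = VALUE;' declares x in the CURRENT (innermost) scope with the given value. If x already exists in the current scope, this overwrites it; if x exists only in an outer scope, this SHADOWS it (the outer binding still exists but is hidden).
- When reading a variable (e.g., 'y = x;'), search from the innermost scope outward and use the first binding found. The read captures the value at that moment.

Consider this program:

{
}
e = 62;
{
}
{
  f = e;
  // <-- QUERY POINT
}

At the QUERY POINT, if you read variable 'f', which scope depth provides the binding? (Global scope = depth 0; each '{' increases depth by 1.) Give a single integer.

Answer: 1

Derivation:
Step 1: enter scope (depth=1)
Step 2: exit scope (depth=0)
Step 3: declare e=62 at depth 0
Step 4: enter scope (depth=1)
Step 5: exit scope (depth=0)
Step 6: enter scope (depth=1)
Step 7: declare f=(read e)=62 at depth 1
Visible at query point: e=62 f=62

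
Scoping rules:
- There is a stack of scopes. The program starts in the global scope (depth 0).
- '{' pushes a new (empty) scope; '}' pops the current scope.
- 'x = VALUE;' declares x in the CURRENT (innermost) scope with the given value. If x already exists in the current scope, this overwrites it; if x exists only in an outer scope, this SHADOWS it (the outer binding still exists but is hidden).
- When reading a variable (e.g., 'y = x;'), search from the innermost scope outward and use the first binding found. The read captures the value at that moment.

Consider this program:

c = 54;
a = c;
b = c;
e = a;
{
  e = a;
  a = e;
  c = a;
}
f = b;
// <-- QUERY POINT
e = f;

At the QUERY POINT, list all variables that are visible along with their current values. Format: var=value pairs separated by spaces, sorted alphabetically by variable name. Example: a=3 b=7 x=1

Answer: a=54 b=54 c=54 e=54 f=54

Derivation:
Step 1: declare c=54 at depth 0
Step 2: declare a=(read c)=54 at depth 0
Step 3: declare b=(read c)=54 at depth 0
Step 4: declare e=(read a)=54 at depth 0
Step 5: enter scope (depth=1)
Step 6: declare e=(read a)=54 at depth 1
Step 7: declare a=(read e)=54 at depth 1
Step 8: declare c=(read a)=54 at depth 1
Step 9: exit scope (depth=0)
Step 10: declare f=(read b)=54 at depth 0
Visible at query point: a=54 b=54 c=54 e=54 f=54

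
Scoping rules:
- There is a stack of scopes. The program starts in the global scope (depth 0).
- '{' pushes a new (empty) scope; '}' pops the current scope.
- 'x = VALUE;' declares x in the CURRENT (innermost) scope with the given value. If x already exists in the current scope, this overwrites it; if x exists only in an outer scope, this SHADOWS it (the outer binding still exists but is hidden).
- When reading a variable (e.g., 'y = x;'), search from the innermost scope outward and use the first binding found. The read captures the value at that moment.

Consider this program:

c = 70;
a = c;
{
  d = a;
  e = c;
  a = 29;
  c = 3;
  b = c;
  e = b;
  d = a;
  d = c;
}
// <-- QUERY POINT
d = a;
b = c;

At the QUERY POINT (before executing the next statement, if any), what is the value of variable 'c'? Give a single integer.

Step 1: declare c=70 at depth 0
Step 2: declare a=(read c)=70 at depth 0
Step 3: enter scope (depth=1)
Step 4: declare d=(read a)=70 at depth 1
Step 5: declare e=(read c)=70 at depth 1
Step 6: declare a=29 at depth 1
Step 7: declare c=3 at depth 1
Step 8: declare b=(read c)=3 at depth 1
Step 9: declare e=(read b)=3 at depth 1
Step 10: declare d=(read a)=29 at depth 1
Step 11: declare d=(read c)=3 at depth 1
Step 12: exit scope (depth=0)
Visible at query point: a=70 c=70

Answer: 70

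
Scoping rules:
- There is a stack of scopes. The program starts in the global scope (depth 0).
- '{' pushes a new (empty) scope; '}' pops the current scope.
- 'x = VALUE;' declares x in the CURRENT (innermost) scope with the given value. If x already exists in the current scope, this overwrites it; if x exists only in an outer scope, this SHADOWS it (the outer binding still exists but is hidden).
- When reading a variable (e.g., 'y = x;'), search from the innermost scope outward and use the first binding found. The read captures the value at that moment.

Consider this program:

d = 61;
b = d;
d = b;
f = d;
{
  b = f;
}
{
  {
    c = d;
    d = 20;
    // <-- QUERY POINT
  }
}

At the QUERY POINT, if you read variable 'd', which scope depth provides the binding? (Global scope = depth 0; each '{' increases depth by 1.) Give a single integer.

Step 1: declare d=61 at depth 0
Step 2: declare b=(read d)=61 at depth 0
Step 3: declare d=(read b)=61 at depth 0
Step 4: declare f=(read d)=61 at depth 0
Step 5: enter scope (depth=1)
Step 6: declare b=(read f)=61 at depth 1
Step 7: exit scope (depth=0)
Step 8: enter scope (depth=1)
Step 9: enter scope (depth=2)
Step 10: declare c=(read d)=61 at depth 2
Step 11: declare d=20 at depth 2
Visible at query point: b=61 c=61 d=20 f=61

Answer: 2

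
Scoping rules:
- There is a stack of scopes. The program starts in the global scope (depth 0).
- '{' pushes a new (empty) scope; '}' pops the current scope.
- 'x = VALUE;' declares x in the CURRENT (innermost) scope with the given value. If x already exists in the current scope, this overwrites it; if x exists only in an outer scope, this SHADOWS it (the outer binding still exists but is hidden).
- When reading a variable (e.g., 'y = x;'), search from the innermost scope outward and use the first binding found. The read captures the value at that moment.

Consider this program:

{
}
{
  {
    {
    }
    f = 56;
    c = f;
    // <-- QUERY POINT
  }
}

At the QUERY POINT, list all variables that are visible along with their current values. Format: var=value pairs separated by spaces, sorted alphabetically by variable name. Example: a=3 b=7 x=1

Step 1: enter scope (depth=1)
Step 2: exit scope (depth=0)
Step 3: enter scope (depth=1)
Step 4: enter scope (depth=2)
Step 5: enter scope (depth=3)
Step 6: exit scope (depth=2)
Step 7: declare f=56 at depth 2
Step 8: declare c=(read f)=56 at depth 2
Visible at query point: c=56 f=56

Answer: c=56 f=56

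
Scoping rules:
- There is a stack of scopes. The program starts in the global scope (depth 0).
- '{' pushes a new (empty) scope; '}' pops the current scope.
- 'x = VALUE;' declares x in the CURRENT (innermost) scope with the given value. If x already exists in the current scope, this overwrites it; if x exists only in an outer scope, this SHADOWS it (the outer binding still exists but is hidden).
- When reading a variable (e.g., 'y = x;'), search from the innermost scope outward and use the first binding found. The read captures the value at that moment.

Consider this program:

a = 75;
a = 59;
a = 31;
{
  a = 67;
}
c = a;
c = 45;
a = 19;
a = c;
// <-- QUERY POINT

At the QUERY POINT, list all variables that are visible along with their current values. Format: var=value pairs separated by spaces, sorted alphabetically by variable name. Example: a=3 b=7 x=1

Answer: a=45 c=45

Derivation:
Step 1: declare a=75 at depth 0
Step 2: declare a=59 at depth 0
Step 3: declare a=31 at depth 0
Step 4: enter scope (depth=1)
Step 5: declare a=67 at depth 1
Step 6: exit scope (depth=0)
Step 7: declare c=(read a)=31 at depth 0
Step 8: declare c=45 at depth 0
Step 9: declare a=19 at depth 0
Step 10: declare a=(read c)=45 at depth 0
Visible at query point: a=45 c=45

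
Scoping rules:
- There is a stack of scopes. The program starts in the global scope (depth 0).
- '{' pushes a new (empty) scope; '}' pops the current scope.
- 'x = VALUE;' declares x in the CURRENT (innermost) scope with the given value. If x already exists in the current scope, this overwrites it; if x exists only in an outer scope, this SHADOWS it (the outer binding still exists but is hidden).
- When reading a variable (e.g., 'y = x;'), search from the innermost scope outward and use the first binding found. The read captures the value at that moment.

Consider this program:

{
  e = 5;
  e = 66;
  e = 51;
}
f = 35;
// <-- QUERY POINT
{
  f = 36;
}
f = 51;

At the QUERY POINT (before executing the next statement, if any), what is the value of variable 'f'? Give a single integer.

Step 1: enter scope (depth=1)
Step 2: declare e=5 at depth 1
Step 3: declare e=66 at depth 1
Step 4: declare e=51 at depth 1
Step 5: exit scope (depth=0)
Step 6: declare f=35 at depth 0
Visible at query point: f=35

Answer: 35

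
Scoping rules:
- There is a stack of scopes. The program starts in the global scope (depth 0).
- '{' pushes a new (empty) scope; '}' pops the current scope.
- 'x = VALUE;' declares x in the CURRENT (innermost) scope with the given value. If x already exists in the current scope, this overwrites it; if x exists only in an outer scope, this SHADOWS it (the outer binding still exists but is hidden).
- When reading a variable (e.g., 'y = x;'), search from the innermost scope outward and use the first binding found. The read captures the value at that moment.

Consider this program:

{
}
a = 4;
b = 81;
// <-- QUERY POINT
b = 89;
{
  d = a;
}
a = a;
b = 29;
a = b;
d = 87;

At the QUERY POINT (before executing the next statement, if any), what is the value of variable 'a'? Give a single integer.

Step 1: enter scope (depth=1)
Step 2: exit scope (depth=0)
Step 3: declare a=4 at depth 0
Step 4: declare b=81 at depth 0
Visible at query point: a=4 b=81

Answer: 4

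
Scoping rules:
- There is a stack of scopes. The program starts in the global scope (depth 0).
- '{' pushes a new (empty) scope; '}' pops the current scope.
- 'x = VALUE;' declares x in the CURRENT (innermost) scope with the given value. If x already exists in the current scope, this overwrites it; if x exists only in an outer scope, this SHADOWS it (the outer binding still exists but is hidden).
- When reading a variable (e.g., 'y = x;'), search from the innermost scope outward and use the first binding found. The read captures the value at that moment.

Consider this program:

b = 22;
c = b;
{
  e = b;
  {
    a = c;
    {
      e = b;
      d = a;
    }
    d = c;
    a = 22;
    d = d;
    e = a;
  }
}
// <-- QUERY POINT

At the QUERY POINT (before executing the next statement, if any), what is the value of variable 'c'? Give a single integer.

Step 1: declare b=22 at depth 0
Step 2: declare c=(read b)=22 at depth 0
Step 3: enter scope (depth=1)
Step 4: declare e=(read b)=22 at depth 1
Step 5: enter scope (depth=2)
Step 6: declare a=(read c)=22 at depth 2
Step 7: enter scope (depth=3)
Step 8: declare e=(read b)=22 at depth 3
Step 9: declare d=(read a)=22 at depth 3
Step 10: exit scope (depth=2)
Step 11: declare d=(read c)=22 at depth 2
Step 12: declare a=22 at depth 2
Step 13: declare d=(read d)=22 at depth 2
Step 14: declare e=(read a)=22 at depth 2
Step 15: exit scope (depth=1)
Step 16: exit scope (depth=0)
Visible at query point: b=22 c=22

Answer: 22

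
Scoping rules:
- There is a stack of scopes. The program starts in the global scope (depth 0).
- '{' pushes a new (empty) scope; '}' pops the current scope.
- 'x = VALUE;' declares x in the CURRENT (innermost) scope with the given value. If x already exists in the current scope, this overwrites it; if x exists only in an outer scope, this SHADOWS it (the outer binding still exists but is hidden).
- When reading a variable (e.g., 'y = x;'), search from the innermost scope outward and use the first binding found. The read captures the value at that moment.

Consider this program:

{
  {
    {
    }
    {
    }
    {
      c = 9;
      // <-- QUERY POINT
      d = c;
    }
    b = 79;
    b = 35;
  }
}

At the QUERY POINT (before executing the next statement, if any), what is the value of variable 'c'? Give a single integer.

Step 1: enter scope (depth=1)
Step 2: enter scope (depth=2)
Step 3: enter scope (depth=3)
Step 4: exit scope (depth=2)
Step 5: enter scope (depth=3)
Step 6: exit scope (depth=2)
Step 7: enter scope (depth=3)
Step 8: declare c=9 at depth 3
Visible at query point: c=9

Answer: 9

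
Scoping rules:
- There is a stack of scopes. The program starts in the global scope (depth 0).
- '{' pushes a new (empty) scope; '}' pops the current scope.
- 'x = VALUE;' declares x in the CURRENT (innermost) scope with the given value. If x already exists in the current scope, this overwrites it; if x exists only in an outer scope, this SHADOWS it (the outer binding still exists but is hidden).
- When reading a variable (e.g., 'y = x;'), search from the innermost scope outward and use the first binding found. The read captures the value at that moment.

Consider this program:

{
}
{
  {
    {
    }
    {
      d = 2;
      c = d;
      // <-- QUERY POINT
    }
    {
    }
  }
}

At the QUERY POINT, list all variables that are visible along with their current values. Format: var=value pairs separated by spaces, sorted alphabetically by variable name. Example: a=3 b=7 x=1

Step 1: enter scope (depth=1)
Step 2: exit scope (depth=0)
Step 3: enter scope (depth=1)
Step 4: enter scope (depth=2)
Step 5: enter scope (depth=3)
Step 6: exit scope (depth=2)
Step 7: enter scope (depth=3)
Step 8: declare d=2 at depth 3
Step 9: declare c=(read d)=2 at depth 3
Visible at query point: c=2 d=2

Answer: c=2 d=2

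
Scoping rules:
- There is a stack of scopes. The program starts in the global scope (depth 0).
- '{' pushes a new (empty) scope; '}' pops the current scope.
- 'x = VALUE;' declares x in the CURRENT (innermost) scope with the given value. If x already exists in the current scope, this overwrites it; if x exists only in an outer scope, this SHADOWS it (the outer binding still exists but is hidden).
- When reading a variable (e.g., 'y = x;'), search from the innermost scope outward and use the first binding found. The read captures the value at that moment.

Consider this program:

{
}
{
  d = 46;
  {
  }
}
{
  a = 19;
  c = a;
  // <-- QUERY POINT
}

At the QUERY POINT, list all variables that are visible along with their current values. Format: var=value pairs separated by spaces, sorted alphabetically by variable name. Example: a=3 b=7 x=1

Answer: a=19 c=19

Derivation:
Step 1: enter scope (depth=1)
Step 2: exit scope (depth=0)
Step 3: enter scope (depth=1)
Step 4: declare d=46 at depth 1
Step 5: enter scope (depth=2)
Step 6: exit scope (depth=1)
Step 7: exit scope (depth=0)
Step 8: enter scope (depth=1)
Step 9: declare a=19 at depth 1
Step 10: declare c=(read a)=19 at depth 1
Visible at query point: a=19 c=19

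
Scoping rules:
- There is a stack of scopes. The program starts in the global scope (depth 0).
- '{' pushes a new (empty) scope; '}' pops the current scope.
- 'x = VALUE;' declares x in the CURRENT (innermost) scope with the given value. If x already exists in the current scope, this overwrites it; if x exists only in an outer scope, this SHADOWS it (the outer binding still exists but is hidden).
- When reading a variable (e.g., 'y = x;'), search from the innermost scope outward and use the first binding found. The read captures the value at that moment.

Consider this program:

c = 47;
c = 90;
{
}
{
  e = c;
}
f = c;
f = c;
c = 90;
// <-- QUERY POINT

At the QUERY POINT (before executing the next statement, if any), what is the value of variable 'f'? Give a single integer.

Answer: 90

Derivation:
Step 1: declare c=47 at depth 0
Step 2: declare c=90 at depth 0
Step 3: enter scope (depth=1)
Step 4: exit scope (depth=0)
Step 5: enter scope (depth=1)
Step 6: declare e=(read c)=90 at depth 1
Step 7: exit scope (depth=0)
Step 8: declare f=(read c)=90 at depth 0
Step 9: declare f=(read c)=90 at depth 0
Step 10: declare c=90 at depth 0
Visible at query point: c=90 f=90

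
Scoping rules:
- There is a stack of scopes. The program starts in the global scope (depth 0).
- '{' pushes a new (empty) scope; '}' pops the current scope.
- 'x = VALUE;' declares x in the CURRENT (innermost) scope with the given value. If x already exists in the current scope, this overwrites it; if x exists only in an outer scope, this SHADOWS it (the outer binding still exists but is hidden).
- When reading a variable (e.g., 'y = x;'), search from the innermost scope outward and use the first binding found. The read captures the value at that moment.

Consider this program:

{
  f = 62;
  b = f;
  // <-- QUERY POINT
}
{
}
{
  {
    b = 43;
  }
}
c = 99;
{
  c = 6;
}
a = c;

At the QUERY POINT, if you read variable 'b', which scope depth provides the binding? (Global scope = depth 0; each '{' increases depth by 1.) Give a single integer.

Step 1: enter scope (depth=1)
Step 2: declare f=62 at depth 1
Step 3: declare b=(read f)=62 at depth 1
Visible at query point: b=62 f=62

Answer: 1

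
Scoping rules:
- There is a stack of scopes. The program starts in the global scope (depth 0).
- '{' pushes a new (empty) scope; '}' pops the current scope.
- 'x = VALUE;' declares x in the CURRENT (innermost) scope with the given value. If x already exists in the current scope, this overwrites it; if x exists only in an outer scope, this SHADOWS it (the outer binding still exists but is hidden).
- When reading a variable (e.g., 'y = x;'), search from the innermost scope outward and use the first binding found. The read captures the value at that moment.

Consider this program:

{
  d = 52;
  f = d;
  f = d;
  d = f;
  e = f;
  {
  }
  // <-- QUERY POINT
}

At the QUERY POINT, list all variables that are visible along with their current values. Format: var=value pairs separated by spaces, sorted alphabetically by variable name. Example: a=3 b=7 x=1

Answer: d=52 e=52 f=52

Derivation:
Step 1: enter scope (depth=1)
Step 2: declare d=52 at depth 1
Step 3: declare f=(read d)=52 at depth 1
Step 4: declare f=(read d)=52 at depth 1
Step 5: declare d=(read f)=52 at depth 1
Step 6: declare e=(read f)=52 at depth 1
Step 7: enter scope (depth=2)
Step 8: exit scope (depth=1)
Visible at query point: d=52 e=52 f=52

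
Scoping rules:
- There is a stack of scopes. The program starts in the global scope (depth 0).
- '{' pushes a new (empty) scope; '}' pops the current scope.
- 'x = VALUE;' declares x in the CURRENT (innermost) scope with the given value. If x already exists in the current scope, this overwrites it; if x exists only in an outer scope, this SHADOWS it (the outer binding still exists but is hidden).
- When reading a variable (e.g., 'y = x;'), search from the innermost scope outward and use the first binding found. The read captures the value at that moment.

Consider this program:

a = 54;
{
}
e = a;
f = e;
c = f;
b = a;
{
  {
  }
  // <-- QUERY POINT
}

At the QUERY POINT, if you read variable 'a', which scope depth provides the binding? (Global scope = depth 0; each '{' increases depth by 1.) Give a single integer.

Answer: 0

Derivation:
Step 1: declare a=54 at depth 0
Step 2: enter scope (depth=1)
Step 3: exit scope (depth=0)
Step 4: declare e=(read a)=54 at depth 0
Step 5: declare f=(read e)=54 at depth 0
Step 6: declare c=(read f)=54 at depth 0
Step 7: declare b=(read a)=54 at depth 0
Step 8: enter scope (depth=1)
Step 9: enter scope (depth=2)
Step 10: exit scope (depth=1)
Visible at query point: a=54 b=54 c=54 e=54 f=54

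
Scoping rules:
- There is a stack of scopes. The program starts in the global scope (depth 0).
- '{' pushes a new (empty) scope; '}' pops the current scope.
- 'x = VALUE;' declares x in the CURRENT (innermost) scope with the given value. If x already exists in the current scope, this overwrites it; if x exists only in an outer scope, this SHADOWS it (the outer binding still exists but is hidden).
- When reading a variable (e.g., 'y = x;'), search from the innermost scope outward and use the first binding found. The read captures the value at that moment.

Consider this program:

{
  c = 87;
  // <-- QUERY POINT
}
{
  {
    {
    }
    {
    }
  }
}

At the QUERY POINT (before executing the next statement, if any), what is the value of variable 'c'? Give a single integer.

Answer: 87

Derivation:
Step 1: enter scope (depth=1)
Step 2: declare c=87 at depth 1
Visible at query point: c=87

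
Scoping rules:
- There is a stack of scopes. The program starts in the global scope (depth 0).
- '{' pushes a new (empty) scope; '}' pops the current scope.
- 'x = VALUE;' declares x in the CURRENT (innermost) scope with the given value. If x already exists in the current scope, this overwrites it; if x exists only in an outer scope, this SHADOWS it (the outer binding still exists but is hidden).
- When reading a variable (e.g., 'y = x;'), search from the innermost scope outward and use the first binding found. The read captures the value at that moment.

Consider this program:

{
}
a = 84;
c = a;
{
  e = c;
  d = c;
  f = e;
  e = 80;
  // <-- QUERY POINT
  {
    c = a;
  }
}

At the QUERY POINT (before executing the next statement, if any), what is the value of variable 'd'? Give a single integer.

Answer: 84

Derivation:
Step 1: enter scope (depth=1)
Step 2: exit scope (depth=0)
Step 3: declare a=84 at depth 0
Step 4: declare c=(read a)=84 at depth 0
Step 5: enter scope (depth=1)
Step 6: declare e=(read c)=84 at depth 1
Step 7: declare d=(read c)=84 at depth 1
Step 8: declare f=(read e)=84 at depth 1
Step 9: declare e=80 at depth 1
Visible at query point: a=84 c=84 d=84 e=80 f=84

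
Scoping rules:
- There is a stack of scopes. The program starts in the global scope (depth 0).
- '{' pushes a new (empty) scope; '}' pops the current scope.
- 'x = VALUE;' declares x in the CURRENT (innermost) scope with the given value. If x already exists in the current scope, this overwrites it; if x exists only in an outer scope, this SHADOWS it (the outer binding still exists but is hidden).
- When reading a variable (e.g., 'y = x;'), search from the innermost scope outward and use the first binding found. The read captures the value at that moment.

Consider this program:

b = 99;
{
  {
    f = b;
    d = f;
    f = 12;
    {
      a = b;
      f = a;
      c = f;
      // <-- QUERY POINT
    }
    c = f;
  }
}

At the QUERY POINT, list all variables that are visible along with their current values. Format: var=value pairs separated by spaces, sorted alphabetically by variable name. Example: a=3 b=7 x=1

Step 1: declare b=99 at depth 0
Step 2: enter scope (depth=1)
Step 3: enter scope (depth=2)
Step 4: declare f=(read b)=99 at depth 2
Step 5: declare d=(read f)=99 at depth 2
Step 6: declare f=12 at depth 2
Step 7: enter scope (depth=3)
Step 8: declare a=(read b)=99 at depth 3
Step 9: declare f=(read a)=99 at depth 3
Step 10: declare c=(read f)=99 at depth 3
Visible at query point: a=99 b=99 c=99 d=99 f=99

Answer: a=99 b=99 c=99 d=99 f=99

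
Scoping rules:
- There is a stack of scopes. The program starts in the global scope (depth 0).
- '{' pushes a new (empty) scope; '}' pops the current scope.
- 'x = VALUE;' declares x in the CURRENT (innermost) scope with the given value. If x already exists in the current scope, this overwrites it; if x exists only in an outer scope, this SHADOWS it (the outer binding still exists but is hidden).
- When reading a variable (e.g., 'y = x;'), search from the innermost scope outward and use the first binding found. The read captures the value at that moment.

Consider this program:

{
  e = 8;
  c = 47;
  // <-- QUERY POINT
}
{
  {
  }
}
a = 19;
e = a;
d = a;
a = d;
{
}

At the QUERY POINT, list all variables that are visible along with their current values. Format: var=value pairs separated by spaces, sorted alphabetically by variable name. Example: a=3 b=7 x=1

Step 1: enter scope (depth=1)
Step 2: declare e=8 at depth 1
Step 3: declare c=47 at depth 1
Visible at query point: c=47 e=8

Answer: c=47 e=8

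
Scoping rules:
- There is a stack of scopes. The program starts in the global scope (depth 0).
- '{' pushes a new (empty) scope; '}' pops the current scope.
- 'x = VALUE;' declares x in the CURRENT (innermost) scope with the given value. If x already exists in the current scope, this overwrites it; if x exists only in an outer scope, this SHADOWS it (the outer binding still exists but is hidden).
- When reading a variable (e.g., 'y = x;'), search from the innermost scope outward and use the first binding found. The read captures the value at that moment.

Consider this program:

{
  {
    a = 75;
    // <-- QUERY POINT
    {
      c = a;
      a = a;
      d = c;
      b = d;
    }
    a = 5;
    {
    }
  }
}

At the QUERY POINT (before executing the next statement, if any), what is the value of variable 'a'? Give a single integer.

Step 1: enter scope (depth=1)
Step 2: enter scope (depth=2)
Step 3: declare a=75 at depth 2
Visible at query point: a=75

Answer: 75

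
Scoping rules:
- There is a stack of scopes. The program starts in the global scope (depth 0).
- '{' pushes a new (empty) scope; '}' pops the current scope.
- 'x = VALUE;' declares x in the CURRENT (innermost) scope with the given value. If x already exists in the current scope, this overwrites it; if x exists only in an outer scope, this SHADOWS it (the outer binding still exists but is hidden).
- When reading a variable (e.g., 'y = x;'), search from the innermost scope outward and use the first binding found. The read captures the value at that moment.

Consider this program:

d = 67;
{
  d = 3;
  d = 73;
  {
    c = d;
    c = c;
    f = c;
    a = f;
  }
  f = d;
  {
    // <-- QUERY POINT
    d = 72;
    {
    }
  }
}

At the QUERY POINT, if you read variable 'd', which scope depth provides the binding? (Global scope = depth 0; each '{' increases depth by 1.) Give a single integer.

Step 1: declare d=67 at depth 0
Step 2: enter scope (depth=1)
Step 3: declare d=3 at depth 1
Step 4: declare d=73 at depth 1
Step 5: enter scope (depth=2)
Step 6: declare c=(read d)=73 at depth 2
Step 7: declare c=(read c)=73 at depth 2
Step 8: declare f=(read c)=73 at depth 2
Step 9: declare a=(read f)=73 at depth 2
Step 10: exit scope (depth=1)
Step 11: declare f=(read d)=73 at depth 1
Step 12: enter scope (depth=2)
Visible at query point: d=73 f=73

Answer: 1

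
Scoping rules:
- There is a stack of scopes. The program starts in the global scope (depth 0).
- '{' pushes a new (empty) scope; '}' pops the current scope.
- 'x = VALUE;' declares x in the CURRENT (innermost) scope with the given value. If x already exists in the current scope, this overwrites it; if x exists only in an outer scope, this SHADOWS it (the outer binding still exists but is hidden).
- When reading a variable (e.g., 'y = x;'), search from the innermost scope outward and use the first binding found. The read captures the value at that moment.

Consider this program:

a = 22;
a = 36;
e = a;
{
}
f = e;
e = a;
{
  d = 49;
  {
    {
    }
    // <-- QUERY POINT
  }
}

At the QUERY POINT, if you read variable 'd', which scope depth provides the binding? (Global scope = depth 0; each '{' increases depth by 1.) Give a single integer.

Step 1: declare a=22 at depth 0
Step 2: declare a=36 at depth 0
Step 3: declare e=(read a)=36 at depth 0
Step 4: enter scope (depth=1)
Step 5: exit scope (depth=0)
Step 6: declare f=(read e)=36 at depth 0
Step 7: declare e=(read a)=36 at depth 0
Step 8: enter scope (depth=1)
Step 9: declare d=49 at depth 1
Step 10: enter scope (depth=2)
Step 11: enter scope (depth=3)
Step 12: exit scope (depth=2)
Visible at query point: a=36 d=49 e=36 f=36

Answer: 1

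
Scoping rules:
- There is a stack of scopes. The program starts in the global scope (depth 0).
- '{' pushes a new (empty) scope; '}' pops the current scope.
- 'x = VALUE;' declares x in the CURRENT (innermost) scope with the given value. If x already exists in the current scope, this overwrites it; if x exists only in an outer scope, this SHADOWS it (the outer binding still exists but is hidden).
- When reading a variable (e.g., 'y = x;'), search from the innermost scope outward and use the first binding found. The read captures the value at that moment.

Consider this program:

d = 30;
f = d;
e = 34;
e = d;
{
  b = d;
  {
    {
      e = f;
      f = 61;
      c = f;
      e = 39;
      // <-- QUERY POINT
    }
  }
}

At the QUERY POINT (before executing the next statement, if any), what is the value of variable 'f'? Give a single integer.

Step 1: declare d=30 at depth 0
Step 2: declare f=(read d)=30 at depth 0
Step 3: declare e=34 at depth 0
Step 4: declare e=(read d)=30 at depth 0
Step 5: enter scope (depth=1)
Step 6: declare b=(read d)=30 at depth 1
Step 7: enter scope (depth=2)
Step 8: enter scope (depth=3)
Step 9: declare e=(read f)=30 at depth 3
Step 10: declare f=61 at depth 3
Step 11: declare c=(read f)=61 at depth 3
Step 12: declare e=39 at depth 3
Visible at query point: b=30 c=61 d=30 e=39 f=61

Answer: 61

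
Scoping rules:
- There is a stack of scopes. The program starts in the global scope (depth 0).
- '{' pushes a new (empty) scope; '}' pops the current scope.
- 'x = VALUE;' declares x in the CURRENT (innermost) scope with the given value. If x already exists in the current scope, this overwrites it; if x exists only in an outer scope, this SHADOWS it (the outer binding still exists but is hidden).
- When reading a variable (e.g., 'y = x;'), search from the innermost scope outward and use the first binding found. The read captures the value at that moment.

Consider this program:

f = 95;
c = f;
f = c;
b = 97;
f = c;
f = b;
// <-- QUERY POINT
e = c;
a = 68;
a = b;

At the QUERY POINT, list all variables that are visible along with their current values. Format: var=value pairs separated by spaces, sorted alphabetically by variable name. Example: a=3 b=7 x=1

Step 1: declare f=95 at depth 0
Step 2: declare c=(read f)=95 at depth 0
Step 3: declare f=(read c)=95 at depth 0
Step 4: declare b=97 at depth 0
Step 5: declare f=(read c)=95 at depth 0
Step 6: declare f=(read b)=97 at depth 0
Visible at query point: b=97 c=95 f=97

Answer: b=97 c=95 f=97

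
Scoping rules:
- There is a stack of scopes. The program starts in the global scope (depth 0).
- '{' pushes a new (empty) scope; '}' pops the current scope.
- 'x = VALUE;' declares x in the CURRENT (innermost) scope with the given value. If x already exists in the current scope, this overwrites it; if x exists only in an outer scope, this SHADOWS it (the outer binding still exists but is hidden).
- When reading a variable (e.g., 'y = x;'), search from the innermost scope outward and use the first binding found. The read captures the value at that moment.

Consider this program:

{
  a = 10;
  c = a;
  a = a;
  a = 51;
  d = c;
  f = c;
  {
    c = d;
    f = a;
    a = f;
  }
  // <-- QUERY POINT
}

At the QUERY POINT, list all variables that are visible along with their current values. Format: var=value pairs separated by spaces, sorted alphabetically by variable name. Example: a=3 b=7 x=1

Step 1: enter scope (depth=1)
Step 2: declare a=10 at depth 1
Step 3: declare c=(read a)=10 at depth 1
Step 4: declare a=(read a)=10 at depth 1
Step 5: declare a=51 at depth 1
Step 6: declare d=(read c)=10 at depth 1
Step 7: declare f=(read c)=10 at depth 1
Step 8: enter scope (depth=2)
Step 9: declare c=(read d)=10 at depth 2
Step 10: declare f=(read a)=51 at depth 2
Step 11: declare a=(read f)=51 at depth 2
Step 12: exit scope (depth=1)
Visible at query point: a=51 c=10 d=10 f=10

Answer: a=51 c=10 d=10 f=10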